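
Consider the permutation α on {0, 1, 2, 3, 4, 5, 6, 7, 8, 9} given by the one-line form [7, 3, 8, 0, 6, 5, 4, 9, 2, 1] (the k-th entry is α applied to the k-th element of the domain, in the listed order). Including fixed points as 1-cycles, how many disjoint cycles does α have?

The cycle decomposition is (0, 7, 9, 1, 3)(2, 8)(4, 6)(5), which has 4 cycles (counting 1-cycles).

4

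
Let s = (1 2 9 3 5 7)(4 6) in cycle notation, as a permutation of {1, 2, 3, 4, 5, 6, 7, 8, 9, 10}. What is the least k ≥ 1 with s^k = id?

6

The disjoint cycles have lengths 6, 2, 1, 1.
Since disjoint cycles commute, ord(s) = lcm(6, 2) = 6.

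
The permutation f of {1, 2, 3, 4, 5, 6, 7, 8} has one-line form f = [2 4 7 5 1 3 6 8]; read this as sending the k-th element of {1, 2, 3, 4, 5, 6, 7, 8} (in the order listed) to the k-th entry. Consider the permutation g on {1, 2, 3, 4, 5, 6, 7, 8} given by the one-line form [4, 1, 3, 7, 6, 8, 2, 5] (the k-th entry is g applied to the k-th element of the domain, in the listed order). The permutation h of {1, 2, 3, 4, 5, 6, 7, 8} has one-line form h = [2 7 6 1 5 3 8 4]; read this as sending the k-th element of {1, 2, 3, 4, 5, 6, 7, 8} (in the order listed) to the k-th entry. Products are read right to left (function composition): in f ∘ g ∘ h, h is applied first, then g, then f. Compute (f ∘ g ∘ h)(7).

1

(f ∘ g ∘ h)(7) = f(g(h(7))). h(7) = 8, then g(8) = 5, then f(5) = 1, so the result is 1.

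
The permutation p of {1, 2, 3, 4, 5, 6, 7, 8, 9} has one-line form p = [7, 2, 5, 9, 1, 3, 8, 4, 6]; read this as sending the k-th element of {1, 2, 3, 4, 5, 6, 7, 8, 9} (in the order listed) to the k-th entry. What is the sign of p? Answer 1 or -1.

-1

In disjoint-cycle form the cycle lengths are 8, 1.
A cycle is odd iff its length is even; p has 1 even-length cycle, so sgn(p) = (−1)^1 and p is odd.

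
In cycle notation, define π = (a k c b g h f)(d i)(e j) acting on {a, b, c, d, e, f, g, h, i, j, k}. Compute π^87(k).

g

k lies in the 7-cycle (a k c b g h f).
On a 7-cycle, π^7 is the identity, so π^87 = π^3 there (87 ≡ 3 mod 7).
Advancing 3 steps from k: k → c → b → g.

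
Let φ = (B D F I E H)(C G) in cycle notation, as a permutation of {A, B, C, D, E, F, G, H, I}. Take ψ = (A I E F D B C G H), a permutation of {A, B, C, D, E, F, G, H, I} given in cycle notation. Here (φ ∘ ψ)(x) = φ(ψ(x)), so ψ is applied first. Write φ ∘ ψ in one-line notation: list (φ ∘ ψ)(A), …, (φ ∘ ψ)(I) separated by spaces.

For each element, apply ψ then φ: A → I → E; B → C → G; C → G → C; D → B → D; E → F → I; F → D → F; G → H → B; H → A → A; I → E → H.
So φ ∘ ψ in one-line form is E G C D I F B A H.

E G C D I F B A H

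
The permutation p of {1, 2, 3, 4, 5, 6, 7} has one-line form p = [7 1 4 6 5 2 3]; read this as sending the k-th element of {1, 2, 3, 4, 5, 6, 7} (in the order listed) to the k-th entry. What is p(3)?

4

3 is element number 3 of the domain, and entry number 3 of the one-line form is 4, so p(3) = 4.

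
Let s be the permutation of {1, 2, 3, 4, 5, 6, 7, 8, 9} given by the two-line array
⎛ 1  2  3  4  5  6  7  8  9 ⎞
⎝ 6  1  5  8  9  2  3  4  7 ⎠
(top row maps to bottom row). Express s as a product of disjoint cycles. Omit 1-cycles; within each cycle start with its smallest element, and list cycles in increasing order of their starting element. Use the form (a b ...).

From 1: 1 → 6 → 2 → 1, closing the cycle (1 6 2).
Repeating from the next unused element and collecting all non-trivial cycles gives (1 6 2)(3 5 9 7)(4 8).

(1 6 2)(3 5 9 7)(4 8)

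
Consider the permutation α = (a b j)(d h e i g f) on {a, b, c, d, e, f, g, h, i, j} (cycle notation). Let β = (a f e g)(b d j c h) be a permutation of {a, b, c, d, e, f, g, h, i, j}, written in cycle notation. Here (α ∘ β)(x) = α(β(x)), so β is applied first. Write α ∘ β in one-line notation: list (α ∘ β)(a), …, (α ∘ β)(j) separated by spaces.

d h e a f i b j g c

Chase each element through β then α: a → f → d; b → d → h; c → h → e; d → j → a; e → g → f; f → e → i; g → a → b; h → b → j; i → i → g; j → c → c.
So α ∘ β in one-line form is d h e a f i b j g c.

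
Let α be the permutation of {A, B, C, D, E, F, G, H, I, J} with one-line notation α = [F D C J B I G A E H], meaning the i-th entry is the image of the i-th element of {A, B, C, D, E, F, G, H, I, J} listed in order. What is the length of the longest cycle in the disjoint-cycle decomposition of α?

8

Decomposing into disjoint cycles gives (A F I E B D J H); the longest has length 8.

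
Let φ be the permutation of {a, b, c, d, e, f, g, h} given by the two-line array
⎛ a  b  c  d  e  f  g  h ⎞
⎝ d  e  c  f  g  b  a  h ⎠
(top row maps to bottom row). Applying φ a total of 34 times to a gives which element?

e

Tracing a → d → … returns to a after 6 steps, so a lies in a 6-cycle (a d f b e g).
Powers repeat with period 6 on this cycle, and 34 mod 6 = 4, so φ^34(a) = φ^4(a).
Advancing 4 steps from a: a → d → f → b → e.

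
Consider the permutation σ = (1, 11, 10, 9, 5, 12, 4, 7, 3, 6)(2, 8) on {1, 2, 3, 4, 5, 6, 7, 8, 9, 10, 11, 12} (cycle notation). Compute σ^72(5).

5 lies in the 10-cycle (1, 11, 10, 9, 5, 12, 4, 7, 3, 6).
Since the cycle has length 10, σ^72 acts on it the same as σ^2 (72 mod 10 = 2).
Stepping 2 places around the cycle: 5 → 12 → 4.

4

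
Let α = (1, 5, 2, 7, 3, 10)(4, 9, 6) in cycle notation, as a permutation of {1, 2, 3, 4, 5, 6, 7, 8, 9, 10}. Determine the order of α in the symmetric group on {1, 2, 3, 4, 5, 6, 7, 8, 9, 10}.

6

The cycle type of α is (6, 3, 1).
The order is lcm(6, 3) = 6.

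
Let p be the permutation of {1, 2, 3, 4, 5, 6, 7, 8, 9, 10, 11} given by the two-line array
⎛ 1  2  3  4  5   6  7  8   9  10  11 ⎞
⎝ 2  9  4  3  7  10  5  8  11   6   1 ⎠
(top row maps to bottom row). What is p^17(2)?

9

Tracing 2 → 9 → … returns to 2 after 4 steps, so 2 lies in a 4-cycle (1 2 9 11).
Since the cycle has length 4, p^17 acts on it the same as p^1 (17 mod 4 = 1).
Stepping 1 place around the cycle: 2 → 9.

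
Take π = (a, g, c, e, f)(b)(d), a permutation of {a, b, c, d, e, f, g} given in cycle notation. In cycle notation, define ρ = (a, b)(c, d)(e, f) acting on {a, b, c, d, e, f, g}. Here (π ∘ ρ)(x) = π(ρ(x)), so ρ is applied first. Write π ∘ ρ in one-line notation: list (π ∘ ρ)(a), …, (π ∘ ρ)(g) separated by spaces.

b g d e a f c

Chase each element through ρ then π: a → b → b; b → a → g; c → d → d; d → c → e; e → f → a; f → e → f; g → g → c.
So π ∘ ρ in one-line form is b g d e a f c.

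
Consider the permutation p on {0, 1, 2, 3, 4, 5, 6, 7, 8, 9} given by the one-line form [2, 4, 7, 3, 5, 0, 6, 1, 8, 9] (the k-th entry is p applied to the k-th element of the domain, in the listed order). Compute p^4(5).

1

Tracing 5 → 0 → … returns to 5 after 6 steps, so 5 lies in a 6-cycle (0, 2, 7, 1, 4, 5).
Stepping 4 places around the cycle: 5 → 0 → 2 → 7 → 1.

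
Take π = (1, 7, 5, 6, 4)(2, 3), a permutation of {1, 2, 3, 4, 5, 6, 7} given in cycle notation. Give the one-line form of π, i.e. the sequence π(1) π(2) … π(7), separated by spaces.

Reading each image from the cycles: 1→7, 2→3, 3→2, 4→1, 5→6, 6→4, 7→5.
Listing these in domain order gives 7 3 2 1 6 4 5.

7 3 2 1 6 4 5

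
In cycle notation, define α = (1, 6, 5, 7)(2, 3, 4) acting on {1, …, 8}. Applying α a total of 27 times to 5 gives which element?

6

5 lies in the 4-cycle (1, 6, 5, 7).
Since the cycle has length 4, α^27 acts on it the same as α^3 (27 mod 4 = 3).
Stepping 3 places around the cycle: 5 → 7 → 1 → 6.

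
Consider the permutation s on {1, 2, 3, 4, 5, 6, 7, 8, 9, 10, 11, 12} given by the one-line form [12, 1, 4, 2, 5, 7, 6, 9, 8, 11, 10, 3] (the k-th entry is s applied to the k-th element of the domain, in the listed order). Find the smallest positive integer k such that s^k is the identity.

Writing s as disjoint cycles, the cycle lengths are 5, 2, 2, 2, 1.
The order is lcm(5, 2, 2, 2) = 10.

10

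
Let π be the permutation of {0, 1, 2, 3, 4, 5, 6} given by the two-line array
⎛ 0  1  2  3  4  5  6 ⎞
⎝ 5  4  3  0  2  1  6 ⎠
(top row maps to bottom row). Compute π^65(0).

3

Tracing 0 → 5 → … returns to 0 after 6 steps, so 0 lies in a 6-cycle (0, 5, 1, 4, 2, 3).
On a 6-cycle, π^6 is the identity, so π^65 = π^5 there (65 ≡ 5 mod 6).
Stepping 5 places around the cycle: 0 → 5 → 1 → 4 → 2 → 3.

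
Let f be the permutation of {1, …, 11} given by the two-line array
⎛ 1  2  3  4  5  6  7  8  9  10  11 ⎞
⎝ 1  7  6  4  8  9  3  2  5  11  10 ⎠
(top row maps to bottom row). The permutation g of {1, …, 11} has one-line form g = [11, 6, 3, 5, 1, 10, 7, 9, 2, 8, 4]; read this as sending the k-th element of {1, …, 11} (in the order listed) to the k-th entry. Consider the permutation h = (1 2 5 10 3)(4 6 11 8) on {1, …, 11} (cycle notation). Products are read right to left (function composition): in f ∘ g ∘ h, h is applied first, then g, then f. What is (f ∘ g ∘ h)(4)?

Chase 4: h(4) = 6; g(6) = 10; f(10) = 11. Hence (f ∘ g ∘ h)(4) = 11.

11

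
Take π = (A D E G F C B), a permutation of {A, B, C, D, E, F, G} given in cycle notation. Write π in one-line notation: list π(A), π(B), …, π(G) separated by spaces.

Reading each image from the cycles: A→D, B→A, C→B, D→E, E→G, F→C, G→F.
So the one-line form is D A B E G C F.

D A B E G C F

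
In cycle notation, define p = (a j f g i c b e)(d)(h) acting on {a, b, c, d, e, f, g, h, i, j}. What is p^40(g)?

g

g lies in the 8-cycle (a j f g i c b e).
Since the cycle has length 8, p^40 acts on it the same as p^0 (40 mod 8 = 0).
So p^40(g) = g.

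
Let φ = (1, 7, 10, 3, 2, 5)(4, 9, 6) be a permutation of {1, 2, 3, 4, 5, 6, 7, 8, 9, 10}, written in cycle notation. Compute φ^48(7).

7 lies in the 6-cycle (1, 7, 10, 3, 2, 5).
Powers repeat with period 6 on this cycle, and 48 mod 6 = 0, so φ^48(7) = φ^0(7).
So φ^48(7) = 7.

7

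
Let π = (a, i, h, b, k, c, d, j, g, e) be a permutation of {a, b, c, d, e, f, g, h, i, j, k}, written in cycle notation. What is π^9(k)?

b

k lies in the 10-cycle (a, i, h, b, k, c, d, j, g, e).
Advancing 9 steps from k: k → c → d → j → g → e → a → i → h → b.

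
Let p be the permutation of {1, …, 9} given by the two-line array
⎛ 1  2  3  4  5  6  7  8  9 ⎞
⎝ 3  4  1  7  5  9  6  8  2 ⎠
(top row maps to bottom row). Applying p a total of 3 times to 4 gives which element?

9

Tracing 4 → 7 → … returns to 4 after 5 steps, so 4 lies in a 5-cycle (2, 4, 7, 6, 9).
Stepping 3 places around the cycle: 4 → 7 → 6 → 9.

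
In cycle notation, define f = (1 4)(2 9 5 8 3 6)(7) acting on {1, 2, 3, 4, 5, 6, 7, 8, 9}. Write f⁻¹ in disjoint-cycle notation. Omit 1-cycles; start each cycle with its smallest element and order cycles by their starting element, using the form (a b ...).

The inverse reverses each cycle.
Reversing each cycle of f and rotating so the smallest element leads gives (1 4)(2 6 3 8 5 9).

(1 4)(2 6 3 8 5 9)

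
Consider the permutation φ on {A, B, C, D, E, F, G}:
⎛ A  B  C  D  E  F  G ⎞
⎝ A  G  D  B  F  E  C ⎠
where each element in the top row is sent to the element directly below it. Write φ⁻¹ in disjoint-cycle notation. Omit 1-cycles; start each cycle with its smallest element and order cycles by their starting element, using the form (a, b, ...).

(B, D, C, G)(E, F)

The cycle decomposition of φ is (B, G, C, D)(E, F).
The inverse reverses every cycle; in canonical form, φ⁻¹ = (B, D, C, G)(E, F).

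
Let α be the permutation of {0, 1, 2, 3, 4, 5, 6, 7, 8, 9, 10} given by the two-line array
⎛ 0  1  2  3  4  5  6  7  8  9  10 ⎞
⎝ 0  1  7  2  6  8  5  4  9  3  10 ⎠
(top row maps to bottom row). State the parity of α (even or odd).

odd

In disjoint-cycle form the cycle lengths are 8, 1, 1, 1.
A cycle of length ℓ contributes ℓ−1 transpositions, so α is a product of 7 transpositions — odd.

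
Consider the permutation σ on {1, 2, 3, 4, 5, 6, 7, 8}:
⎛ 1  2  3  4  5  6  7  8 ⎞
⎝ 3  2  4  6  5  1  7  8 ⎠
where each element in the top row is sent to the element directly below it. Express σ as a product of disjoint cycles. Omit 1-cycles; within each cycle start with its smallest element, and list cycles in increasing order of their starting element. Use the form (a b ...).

Start at 1 and follow images: 1 → 3 → 4 → 6 → 1, giving the cycle (1 3 4 6).
Repeating from the next unused element and collecting all non-trivial cycles gives (1 3 4 6).

(1 3 4 6)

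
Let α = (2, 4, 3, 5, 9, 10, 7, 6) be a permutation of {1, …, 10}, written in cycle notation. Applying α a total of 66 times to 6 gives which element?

6 lies in the 8-cycle (2, 4, 3, 5, 9, 10, 7, 6).
On an 8-cycle, α^8 is the identity, so α^66 = α^2 there (66 ≡ 2 mod 8).
Advancing 2 steps from 6: 6 → 2 → 4.

4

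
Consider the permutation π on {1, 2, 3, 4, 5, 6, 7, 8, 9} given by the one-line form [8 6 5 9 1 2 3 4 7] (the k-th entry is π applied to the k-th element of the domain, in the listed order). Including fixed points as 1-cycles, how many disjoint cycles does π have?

2

The cycle decomposition is (1, 8, 4, 9, 7, 3, 5)(2, 6), which has 2 cycles (counting 1-cycles).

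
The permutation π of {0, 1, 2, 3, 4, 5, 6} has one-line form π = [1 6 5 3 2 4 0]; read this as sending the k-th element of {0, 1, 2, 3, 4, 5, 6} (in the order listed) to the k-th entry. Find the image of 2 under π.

2 is element number 3 of the domain, and entry number 3 of the one-line form is 5, so π(2) = 5.

5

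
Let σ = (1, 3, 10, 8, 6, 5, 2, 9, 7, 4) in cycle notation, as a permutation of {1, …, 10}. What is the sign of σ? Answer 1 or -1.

The cycle lengths are 10.
A cycle of length ℓ contributes ℓ−1 transpositions, so σ is a product of 9 transpositions — odd.

-1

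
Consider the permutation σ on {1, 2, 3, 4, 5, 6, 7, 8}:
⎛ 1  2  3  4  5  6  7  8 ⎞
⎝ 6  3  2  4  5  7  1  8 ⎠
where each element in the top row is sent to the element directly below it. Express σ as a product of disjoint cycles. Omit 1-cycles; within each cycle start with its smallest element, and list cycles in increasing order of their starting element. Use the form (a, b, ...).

From 1: 1 → 6 → 7 → 1, closing the cycle (1, 6, 7).
Repeating from the next unused element and collecting all non-trivial cycles gives (1, 6, 7)(2, 3).

(1, 6, 7)(2, 3)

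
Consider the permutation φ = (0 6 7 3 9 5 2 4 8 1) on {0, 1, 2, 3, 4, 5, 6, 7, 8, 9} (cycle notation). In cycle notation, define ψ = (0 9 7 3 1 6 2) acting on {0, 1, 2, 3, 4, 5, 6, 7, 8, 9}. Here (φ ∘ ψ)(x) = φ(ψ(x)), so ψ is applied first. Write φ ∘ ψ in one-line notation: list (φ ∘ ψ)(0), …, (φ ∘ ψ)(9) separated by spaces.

(φ ∘ ψ)(x) = φ(ψ(x)). Computing each image: φ(ψ(0)) = φ(9) = 5, φ(ψ(1)) = φ(6) = 7, φ(ψ(2)) = φ(0) = 6, φ(ψ(3)) = φ(1) = 0, φ(ψ(4)) = φ(4) = 8, φ(ψ(5)) = φ(5) = 2, φ(ψ(6)) = φ(2) = 4, φ(ψ(7)) = φ(3) = 9, φ(ψ(8)) = φ(8) = 1, φ(ψ(9)) = φ(7) = 3.
Hence φ ∘ ψ = [5 7 6 0 8 2 4 9 1 3].

5 7 6 0 8 2 4 9 1 3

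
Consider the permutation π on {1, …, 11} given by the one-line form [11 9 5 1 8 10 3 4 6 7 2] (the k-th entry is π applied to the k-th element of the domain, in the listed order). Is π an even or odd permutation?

In disjoint-cycle form the cycle lengths are 11.
A cycle is odd iff its length is even; π has 0 even-length cycles, so sgn(π) = (−1)^0 and π is even.

even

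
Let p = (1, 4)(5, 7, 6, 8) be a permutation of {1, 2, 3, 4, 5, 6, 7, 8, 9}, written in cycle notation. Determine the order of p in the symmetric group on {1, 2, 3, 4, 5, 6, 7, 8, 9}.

The disjoint cycles have lengths 4, 2, 1, 1, 1.
Since disjoint cycles commute, ord(p) = lcm(4, 2) = 4.

4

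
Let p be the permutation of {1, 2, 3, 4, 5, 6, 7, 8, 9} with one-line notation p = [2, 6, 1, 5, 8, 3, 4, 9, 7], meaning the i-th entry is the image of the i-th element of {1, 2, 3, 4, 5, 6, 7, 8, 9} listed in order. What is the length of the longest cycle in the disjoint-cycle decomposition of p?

Decomposing into disjoint cycles gives (1 2 6 3)(4 5 8 9 7); the longest has length 5.

5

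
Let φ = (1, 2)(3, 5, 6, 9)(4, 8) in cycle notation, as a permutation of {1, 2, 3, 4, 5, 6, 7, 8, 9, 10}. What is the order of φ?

4

The disjoint cycles have lengths 4, 2, 2, 1, 1.
The order is lcm(4, 2, 2) = 4.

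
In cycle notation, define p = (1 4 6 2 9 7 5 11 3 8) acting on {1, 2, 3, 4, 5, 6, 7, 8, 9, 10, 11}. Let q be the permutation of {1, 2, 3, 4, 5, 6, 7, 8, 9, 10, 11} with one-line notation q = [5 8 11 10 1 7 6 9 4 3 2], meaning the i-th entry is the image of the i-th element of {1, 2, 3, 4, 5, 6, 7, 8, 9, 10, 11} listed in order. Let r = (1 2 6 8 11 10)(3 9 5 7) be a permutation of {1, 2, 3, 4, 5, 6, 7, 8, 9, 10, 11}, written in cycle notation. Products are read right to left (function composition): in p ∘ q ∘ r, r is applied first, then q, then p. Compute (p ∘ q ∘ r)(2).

(p ∘ q ∘ r)(2) = p(q(r(2))). r(2) = 6, then q(6) = 7, then p(7) = 5, so the result is 5.

5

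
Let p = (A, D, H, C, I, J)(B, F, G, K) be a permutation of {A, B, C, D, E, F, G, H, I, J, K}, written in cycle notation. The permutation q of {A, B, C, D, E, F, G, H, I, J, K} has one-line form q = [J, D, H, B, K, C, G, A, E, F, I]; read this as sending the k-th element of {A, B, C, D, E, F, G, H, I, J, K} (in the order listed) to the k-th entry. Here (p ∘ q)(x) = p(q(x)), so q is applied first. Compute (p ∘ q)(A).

(p ∘ q)(A) = p(q(A)). q(A) = J, then p(J) = A. So (p ∘ q)(A) = A.

A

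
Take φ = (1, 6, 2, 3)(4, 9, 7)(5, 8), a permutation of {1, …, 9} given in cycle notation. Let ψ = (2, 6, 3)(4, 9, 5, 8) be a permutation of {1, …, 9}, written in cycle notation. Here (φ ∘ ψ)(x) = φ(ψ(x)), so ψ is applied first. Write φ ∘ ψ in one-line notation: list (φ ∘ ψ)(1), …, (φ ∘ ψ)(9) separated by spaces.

6 2 3 7 5 1 4 9 8

Chase each element through ψ then φ: 1 → 1 → 6; 2 → 6 → 2; 3 → 2 → 3; 4 → 9 → 7; 5 → 8 → 5; 6 → 3 → 1; 7 → 7 → 4; 8 → 4 → 9; 9 → 5 → 8.
So φ ∘ ψ in one-line form is 6 2 3 7 5 1 4 9 8.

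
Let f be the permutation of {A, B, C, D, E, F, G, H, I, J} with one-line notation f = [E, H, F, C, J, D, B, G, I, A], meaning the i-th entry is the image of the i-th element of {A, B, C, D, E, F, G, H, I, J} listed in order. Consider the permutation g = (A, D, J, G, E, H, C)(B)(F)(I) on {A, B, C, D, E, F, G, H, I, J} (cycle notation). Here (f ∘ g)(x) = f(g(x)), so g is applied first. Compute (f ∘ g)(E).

G

First apply g: g(E) = H, then f(H) = G. Thus (f ∘ g)(E) = G.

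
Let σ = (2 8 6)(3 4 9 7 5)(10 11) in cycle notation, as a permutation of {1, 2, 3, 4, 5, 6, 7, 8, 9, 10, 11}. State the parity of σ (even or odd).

odd

The cycle lengths are 5, 3, 2, 1.
A cycle of length ℓ contributes ℓ−1 transpositions, so σ is a product of 4 + 2 + 1 = 7 transpositions — odd.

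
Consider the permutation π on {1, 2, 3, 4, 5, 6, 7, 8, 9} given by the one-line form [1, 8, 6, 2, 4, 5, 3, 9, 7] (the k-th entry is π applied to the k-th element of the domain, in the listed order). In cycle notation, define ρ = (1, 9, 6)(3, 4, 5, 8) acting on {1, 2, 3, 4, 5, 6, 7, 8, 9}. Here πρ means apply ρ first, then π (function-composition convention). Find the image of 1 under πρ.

ρ(1) = 9, then π(9) = 7; composing gives (πρ)(1) = 7.

7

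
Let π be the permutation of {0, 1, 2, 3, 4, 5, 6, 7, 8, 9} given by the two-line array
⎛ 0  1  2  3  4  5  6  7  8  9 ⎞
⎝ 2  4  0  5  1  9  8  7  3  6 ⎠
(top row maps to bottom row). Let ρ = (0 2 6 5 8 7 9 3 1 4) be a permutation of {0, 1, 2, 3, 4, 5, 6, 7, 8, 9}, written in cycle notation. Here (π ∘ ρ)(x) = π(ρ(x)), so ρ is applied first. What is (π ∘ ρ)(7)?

(π ∘ ρ)(7) = π(ρ(7)). ρ(7) = 9, then π(9) = 6. So (π ∘ ρ)(7) = 6.

6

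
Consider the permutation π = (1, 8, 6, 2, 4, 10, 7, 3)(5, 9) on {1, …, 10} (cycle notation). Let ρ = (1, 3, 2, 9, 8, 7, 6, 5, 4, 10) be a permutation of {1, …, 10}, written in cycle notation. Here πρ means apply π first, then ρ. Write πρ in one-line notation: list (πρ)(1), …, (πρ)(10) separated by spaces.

Chase each element through π then ρ: 1 → 8 → 7; 2 → 4 → 10; 3 → 1 → 3; 4 → 10 → 1; 5 → 9 → 8; 6 → 2 → 9; 7 → 3 → 2; 8 → 6 → 5; 9 → 5 → 4; 10 → 7 → 6.
So πρ in one-line form is 7 10 3 1 8 9 2 5 4 6.

7 10 3 1 8 9 2 5 4 6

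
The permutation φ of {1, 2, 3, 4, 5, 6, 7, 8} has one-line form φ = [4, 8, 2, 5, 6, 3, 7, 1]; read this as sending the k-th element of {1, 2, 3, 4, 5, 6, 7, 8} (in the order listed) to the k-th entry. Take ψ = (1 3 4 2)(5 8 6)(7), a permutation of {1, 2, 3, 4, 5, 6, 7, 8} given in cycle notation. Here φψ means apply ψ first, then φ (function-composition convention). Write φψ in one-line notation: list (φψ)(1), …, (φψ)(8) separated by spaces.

For each element, apply ψ then φ: 1 → 3 → 2; 2 → 1 → 4; 3 → 4 → 5; 4 → 2 → 8; 5 → 8 → 1; 6 → 5 → 6; 7 → 7 → 7; 8 → 6 → 3.
So φψ in one-line form is 2 4 5 8 1 6 7 3.

2 4 5 8 1 6 7 3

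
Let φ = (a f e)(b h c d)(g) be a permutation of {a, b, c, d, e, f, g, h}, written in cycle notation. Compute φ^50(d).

h

d lies in the 4-cycle (b h c d).
Since the cycle has length 4, φ^50 acts on it the same as φ^2 (50 mod 4 = 2).
Advancing 2 steps from d: d → b → h.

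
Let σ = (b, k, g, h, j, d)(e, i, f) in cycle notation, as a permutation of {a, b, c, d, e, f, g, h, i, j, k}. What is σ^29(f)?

f lies in the 3-cycle (e, i, f).
On a 3-cycle, σ^3 is the identity, so σ^29 = σ^2 there (29 ≡ 2 mod 3).
Advancing 2 steps from f: f → e → i.

i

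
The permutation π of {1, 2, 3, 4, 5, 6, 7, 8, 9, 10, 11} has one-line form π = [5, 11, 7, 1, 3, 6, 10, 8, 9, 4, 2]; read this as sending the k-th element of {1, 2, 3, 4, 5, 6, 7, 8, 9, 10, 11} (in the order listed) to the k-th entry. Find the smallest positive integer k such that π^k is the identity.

6

Writing π as disjoint cycles, the cycle lengths are 6, 2, 1, 1, 1.
The order of π is the least common multiple of its cycle lengths: lcm(6, 2) = 6.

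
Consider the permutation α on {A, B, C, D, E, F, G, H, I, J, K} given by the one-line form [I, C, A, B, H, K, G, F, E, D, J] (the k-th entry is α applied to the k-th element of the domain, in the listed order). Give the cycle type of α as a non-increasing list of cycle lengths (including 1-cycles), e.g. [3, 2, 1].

The disjoint cycles are (A, I, E, H, F, K, J, D, B, C)(G), with lengths 10, 1 in non-increasing order.

[10, 1]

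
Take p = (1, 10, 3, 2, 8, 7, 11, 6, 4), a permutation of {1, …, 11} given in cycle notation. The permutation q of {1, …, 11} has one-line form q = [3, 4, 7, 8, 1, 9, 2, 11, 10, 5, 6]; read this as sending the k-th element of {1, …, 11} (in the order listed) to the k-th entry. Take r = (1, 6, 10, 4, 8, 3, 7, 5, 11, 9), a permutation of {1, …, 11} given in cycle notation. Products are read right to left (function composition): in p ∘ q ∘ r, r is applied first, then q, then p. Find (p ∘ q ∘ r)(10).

Apply the permutations in order: r(10) = 4, then q(4) = 8, then p(8) = 7. So (p ∘ q ∘ r)(10) = 7.

7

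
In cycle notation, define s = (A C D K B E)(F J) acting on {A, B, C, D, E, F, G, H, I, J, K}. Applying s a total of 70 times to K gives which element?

K lies in the 6-cycle (A C D K B E).
Powers repeat with period 6 on this cycle, and 70 mod 6 = 4, so s^70(K) = s^4(K).
Stepping 4 places around the cycle: K → B → E → A → C.

C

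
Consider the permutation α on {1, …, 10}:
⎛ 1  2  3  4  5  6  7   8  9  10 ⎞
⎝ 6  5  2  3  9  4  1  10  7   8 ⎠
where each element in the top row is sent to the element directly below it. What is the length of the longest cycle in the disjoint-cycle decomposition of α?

8

Decomposing into disjoint cycles gives (1, 6, 4, 3, 2, 5, 9, 7)(8, 10); the longest has length 8.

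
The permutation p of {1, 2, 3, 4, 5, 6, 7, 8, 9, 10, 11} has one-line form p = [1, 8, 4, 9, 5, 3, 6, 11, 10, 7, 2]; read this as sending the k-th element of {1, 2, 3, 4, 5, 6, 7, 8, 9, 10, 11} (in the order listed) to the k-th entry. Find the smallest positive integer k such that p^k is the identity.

Writing p as disjoint cycles, the cycle lengths are 6, 3, 1, 1.
Since disjoint cycles commute, ord(p) = lcm(6, 3) = 6.

6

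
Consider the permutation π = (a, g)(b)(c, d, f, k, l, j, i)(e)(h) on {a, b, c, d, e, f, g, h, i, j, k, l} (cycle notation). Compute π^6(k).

f

k lies in the 7-cycle (c, d, f, k, l, j, i).
Stepping 6 places around the cycle: k → l → j → i → c → d → f.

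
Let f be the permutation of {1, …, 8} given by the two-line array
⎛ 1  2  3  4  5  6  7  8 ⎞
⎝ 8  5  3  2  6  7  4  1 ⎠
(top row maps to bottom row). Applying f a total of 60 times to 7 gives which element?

Tracing 7 → 4 → … returns to 7 after 5 steps, so 7 lies in a 5-cycle (2, 5, 6, 7, 4).
Since the cycle has length 5, f^60 acts on it the same as f^0 (60 mod 5 = 0).
So f^60(7) = 7.

7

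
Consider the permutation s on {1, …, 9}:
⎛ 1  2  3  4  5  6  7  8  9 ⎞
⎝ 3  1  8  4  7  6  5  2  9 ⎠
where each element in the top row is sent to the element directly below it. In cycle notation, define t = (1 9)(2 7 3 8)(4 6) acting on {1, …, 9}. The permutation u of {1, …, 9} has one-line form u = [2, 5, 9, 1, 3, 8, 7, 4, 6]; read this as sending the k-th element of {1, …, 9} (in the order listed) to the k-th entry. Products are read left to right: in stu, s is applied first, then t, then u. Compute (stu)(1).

Apply the permutations in order: s(1) = 3, then t(3) = 8, then u(8) = 4. So (stu)(1) = 4.

4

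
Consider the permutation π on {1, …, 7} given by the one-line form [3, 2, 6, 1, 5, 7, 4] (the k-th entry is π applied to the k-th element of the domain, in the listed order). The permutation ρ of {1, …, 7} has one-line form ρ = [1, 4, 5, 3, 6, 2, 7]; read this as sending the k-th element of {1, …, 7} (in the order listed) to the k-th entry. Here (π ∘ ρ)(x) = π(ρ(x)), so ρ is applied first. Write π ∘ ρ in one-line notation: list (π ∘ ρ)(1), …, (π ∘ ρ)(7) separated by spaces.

3 1 5 6 7 2 4

(π ∘ ρ)(x) = π(ρ(x)). Computing each image: π(ρ(1)) = π(1) = 3, π(ρ(2)) = π(4) = 1, π(ρ(3)) = π(5) = 5, π(ρ(4)) = π(3) = 6, π(ρ(5)) = π(6) = 7, π(ρ(6)) = π(2) = 2, π(ρ(7)) = π(7) = 4.
Hence π ∘ ρ = [3 1 5 6 7 2 4].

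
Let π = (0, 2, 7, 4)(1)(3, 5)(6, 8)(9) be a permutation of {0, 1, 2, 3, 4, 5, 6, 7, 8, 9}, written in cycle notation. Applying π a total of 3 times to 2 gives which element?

0

2 lies in the 4-cycle (0, 2, 7, 4).
Stepping 3 places around the cycle: 2 → 7 → 4 → 0.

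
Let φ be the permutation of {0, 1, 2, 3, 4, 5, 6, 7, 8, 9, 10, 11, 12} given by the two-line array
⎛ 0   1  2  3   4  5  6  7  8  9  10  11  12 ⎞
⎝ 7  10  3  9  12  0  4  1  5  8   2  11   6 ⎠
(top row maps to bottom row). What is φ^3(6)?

Tracing 6 → 4 → … returns to 6 after 3 steps, so 6 lies in a 3-cycle (4, 12, 6).
Since the cycle has length 3, φ^3 acts on it the same as φ^0 (3 mod 3 = 0).
So φ^3(6) = 6.

6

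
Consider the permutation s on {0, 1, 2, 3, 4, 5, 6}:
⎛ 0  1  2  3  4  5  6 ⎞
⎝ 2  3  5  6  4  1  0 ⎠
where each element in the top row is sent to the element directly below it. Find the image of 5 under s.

1

The entry below 5 in the array is 1, so s(5) = 1.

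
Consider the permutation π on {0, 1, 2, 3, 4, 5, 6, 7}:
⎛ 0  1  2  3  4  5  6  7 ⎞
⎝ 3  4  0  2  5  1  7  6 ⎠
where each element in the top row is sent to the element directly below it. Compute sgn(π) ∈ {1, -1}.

In disjoint-cycle form the cycle lengths are 3, 3, 2.
A cycle of length ℓ contributes ℓ−1 transpositions, so π is a product of 2 + 2 + 1 = 5 transpositions — odd.

-1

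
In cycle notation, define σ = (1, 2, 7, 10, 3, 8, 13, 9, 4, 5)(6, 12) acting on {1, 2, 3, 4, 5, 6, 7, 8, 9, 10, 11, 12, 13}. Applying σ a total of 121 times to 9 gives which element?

9 lies in the 10-cycle (1, 2, 7, 10, 3, 8, 13, 9, 4, 5).
Powers repeat with period 10 on this cycle, and 121 mod 10 = 1, so σ^121(9) = σ^1(9).
Stepping 1 place around the cycle: 9 → 4.

4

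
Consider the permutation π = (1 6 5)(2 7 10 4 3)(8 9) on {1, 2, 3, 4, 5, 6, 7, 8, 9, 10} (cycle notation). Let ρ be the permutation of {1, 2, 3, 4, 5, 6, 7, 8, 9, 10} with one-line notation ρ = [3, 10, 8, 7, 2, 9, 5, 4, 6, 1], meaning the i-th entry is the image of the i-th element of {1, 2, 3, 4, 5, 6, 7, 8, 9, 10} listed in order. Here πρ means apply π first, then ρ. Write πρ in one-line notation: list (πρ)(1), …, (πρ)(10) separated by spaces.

9 5 10 8 3 2 1 6 4 7

Chase each element through π then ρ: 1 → 6 → 9; 2 → 7 → 5; 3 → 2 → 10; 4 → 3 → 8; 5 → 1 → 3; 6 → 5 → 2; 7 → 10 → 1; 8 → 9 → 6; 9 → 8 → 4; 10 → 4 → 7.
Collecting the images, πρ = [9 5 10 8 3 2 1 6 4 7].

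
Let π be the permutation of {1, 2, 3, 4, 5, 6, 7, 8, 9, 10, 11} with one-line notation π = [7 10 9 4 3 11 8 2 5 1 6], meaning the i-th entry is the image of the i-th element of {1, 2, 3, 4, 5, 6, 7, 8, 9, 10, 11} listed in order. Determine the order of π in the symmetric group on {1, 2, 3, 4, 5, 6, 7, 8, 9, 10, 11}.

30

The disjoint-cycle form of π has cycle lengths 5, 3, 2, 1.
The order is lcm(5, 3, 2) = 30.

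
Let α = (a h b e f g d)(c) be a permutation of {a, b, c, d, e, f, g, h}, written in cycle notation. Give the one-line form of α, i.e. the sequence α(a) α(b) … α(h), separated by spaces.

h e c a f g d b

Each element maps to the next entry in its cycle (wrapping to the front): a↦h, b↦e, c↦c, d↦a, e↦f, f↦g, g↦d, h↦b.
So the one-line form is h e c a f g d b.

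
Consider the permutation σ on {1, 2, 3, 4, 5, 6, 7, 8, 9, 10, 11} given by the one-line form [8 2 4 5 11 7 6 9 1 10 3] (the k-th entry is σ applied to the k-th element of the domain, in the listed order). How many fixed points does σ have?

The fixed points (elements with σ(x) = x) are {2, 10}, so there are 2.

2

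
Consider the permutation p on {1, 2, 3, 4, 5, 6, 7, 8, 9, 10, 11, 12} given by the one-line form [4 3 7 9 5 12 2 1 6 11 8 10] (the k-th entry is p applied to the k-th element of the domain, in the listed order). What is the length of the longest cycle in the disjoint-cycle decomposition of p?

Decomposing into disjoint cycles gives (1, 4, 9, 6, 12, 10, 11, 8)(2, 3, 7); the longest has length 8.

8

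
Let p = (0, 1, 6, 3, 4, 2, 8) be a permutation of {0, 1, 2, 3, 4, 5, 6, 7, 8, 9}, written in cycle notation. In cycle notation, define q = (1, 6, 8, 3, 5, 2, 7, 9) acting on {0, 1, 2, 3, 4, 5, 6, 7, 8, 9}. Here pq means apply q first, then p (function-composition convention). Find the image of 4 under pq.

2

q(4) = 4, then p(4) = 2; composing gives (pq)(4) = 2.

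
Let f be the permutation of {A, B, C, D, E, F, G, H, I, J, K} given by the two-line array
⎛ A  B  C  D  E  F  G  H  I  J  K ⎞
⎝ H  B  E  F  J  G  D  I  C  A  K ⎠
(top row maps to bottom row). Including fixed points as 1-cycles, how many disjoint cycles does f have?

4

The cycle decomposition is (A H I C E J)(B)(D F G)(K), which has 4 cycles (counting 1-cycles).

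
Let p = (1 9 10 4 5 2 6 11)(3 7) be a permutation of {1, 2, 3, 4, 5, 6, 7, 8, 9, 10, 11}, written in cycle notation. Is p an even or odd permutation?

The cycle lengths are 8, 2, 1.
A cycle is odd iff its length is even; p has 2 even-length cycles, so sgn(p) = (−1)^2 and p is even.

even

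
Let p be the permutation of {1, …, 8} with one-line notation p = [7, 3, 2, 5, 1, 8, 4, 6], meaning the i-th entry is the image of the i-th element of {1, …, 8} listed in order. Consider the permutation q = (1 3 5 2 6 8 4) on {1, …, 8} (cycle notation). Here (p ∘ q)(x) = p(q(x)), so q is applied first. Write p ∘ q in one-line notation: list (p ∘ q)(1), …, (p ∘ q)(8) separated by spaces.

2 8 1 7 3 6 4 5

(p ∘ q)(x) = p(q(x)). Computing each image: p(q(1)) = p(3) = 2, p(q(2)) = p(6) = 8, p(q(3)) = p(5) = 1, p(q(4)) = p(1) = 7, p(q(5)) = p(2) = 3, p(q(6)) = p(8) = 6, p(q(7)) = p(7) = 4, p(q(8)) = p(4) = 5.
Hence p ∘ q = [2 8 1 7 3 6 4 5].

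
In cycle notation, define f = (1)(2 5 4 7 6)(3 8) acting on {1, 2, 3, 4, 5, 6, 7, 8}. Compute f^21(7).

6

7 lies in the 5-cycle (2 5 4 7 6).
Powers repeat with period 5 on this cycle, and 21 mod 5 = 1, so f^21(7) = f^1(7).
Stepping 1 place around the cycle: 7 → 6.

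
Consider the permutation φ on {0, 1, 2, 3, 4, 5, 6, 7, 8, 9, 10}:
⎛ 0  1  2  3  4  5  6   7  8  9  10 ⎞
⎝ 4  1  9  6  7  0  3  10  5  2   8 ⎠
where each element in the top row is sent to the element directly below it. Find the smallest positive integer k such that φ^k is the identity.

6

Decomposing into disjoint cycles gives cycle lengths 6, 2, 2, 1.
Since disjoint cycles commute, ord(φ) = lcm(6, 2, 2) = 6.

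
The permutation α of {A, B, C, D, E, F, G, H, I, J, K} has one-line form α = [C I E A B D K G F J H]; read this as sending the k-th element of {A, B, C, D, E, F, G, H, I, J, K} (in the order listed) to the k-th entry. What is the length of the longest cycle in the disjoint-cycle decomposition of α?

7

Decomposing into disjoint cycles gives (A C E B I F D)(G K H); the longest has length 7.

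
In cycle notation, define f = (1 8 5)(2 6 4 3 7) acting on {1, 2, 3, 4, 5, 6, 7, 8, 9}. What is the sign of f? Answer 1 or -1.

1

The cycle lengths are 5, 3, 1.
A cycle of length ℓ contributes ℓ−1 transpositions, so f is a product of 4 + 2 = 6 transpositions — even.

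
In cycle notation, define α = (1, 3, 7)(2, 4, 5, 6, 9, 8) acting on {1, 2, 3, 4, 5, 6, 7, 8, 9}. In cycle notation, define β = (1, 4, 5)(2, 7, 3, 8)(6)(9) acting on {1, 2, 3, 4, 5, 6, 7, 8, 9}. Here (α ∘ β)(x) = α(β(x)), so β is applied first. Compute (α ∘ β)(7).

(α ∘ β)(7) = α(β(7)). β(7) = 3, then α(3) = 7. So (α ∘ β)(7) = 7.

7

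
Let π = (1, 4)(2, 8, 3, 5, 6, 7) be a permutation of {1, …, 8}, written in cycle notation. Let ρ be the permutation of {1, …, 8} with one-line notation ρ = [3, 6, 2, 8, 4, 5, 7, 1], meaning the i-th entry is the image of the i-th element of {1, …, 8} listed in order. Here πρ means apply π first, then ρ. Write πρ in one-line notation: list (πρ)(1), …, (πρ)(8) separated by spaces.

8 1 4 3 5 7 6 2

Chase each element through π then ρ: 1 → 4 → 8; 2 → 8 → 1; 3 → 5 → 4; 4 → 1 → 3; 5 → 6 → 5; 6 → 7 → 7; 7 → 2 → 6; 8 → 3 → 2.
Collecting the images, πρ = [8 1 4 3 5 7 6 2].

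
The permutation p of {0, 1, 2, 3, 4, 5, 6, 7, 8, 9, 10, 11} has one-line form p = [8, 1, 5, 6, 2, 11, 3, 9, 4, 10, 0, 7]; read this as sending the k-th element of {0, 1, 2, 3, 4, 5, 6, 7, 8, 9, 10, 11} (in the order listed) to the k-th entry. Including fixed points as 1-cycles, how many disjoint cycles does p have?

The cycle decomposition is (0, 8, 4, 2, 5, 11, 7, 9, 10)(1)(3, 6), which has 3 cycles (counting 1-cycles).

3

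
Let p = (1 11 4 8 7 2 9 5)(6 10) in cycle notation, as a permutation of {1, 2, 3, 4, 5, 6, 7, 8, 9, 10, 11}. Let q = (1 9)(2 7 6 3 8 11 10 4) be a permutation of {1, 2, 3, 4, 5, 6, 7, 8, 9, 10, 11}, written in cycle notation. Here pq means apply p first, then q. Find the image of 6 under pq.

(pq)(6) = q(p(6)). p(6) = 10, then q(10) = 4. So (pq)(6) = 4.

4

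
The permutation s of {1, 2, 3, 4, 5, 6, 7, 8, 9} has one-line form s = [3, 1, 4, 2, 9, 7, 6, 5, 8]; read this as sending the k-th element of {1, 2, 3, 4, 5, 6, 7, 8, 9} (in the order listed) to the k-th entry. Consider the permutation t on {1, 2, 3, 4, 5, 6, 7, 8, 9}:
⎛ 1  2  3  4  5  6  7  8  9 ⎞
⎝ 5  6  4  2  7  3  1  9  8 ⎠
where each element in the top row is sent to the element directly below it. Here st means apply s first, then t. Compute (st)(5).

First apply s: s(5) = 9, then t(9) = 8. Thus (st)(5) = 8.

8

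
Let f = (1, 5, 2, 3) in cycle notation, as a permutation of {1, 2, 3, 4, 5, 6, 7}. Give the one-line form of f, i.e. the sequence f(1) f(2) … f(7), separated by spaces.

Each element maps to the next entry in its cycle (wrapping to the front): 1→5, 2→3, 3→1, 4→4, 5→2, 6→6, 7→7.
Listing these in domain order gives 5 3 1 4 2 6 7.

5 3 1 4 2 6 7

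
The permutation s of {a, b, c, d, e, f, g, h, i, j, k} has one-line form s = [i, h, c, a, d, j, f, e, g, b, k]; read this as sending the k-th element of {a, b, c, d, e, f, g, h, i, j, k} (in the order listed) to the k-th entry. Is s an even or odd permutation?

In disjoint-cycle form the cycle lengths are 9, 1, 1.
A cycle is odd iff its length is even; s has 0 even-length cycles, so sgn(s) = (−1)^0 and s is even.

even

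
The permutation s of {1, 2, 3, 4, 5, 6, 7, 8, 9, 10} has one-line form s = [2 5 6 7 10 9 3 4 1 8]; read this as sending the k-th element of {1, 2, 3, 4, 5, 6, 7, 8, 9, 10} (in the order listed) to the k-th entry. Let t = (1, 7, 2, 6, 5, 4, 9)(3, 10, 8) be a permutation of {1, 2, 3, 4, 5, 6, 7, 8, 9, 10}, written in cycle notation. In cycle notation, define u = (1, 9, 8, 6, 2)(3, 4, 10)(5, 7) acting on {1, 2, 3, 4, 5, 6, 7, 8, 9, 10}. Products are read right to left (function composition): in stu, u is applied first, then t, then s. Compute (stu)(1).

2

(stu)(1) = s(t(u(1))). u(1) = 9, then t(9) = 1, then s(1) = 2, so the result is 2.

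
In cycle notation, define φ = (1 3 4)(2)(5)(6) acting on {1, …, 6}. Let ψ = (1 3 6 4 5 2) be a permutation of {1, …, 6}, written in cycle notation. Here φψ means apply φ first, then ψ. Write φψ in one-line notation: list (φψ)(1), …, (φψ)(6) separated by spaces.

6 1 5 3 2 4

(φψ)(x) = ψ(φ(x)). Computing each image: ψ(φ(1)) = ψ(3) = 6, ψ(φ(2)) = ψ(2) = 1, ψ(φ(3)) = ψ(4) = 5, ψ(φ(4)) = ψ(1) = 3, ψ(φ(5)) = ψ(5) = 2, ψ(φ(6)) = ψ(6) = 4.
Hence φψ = [6 1 5 3 2 4].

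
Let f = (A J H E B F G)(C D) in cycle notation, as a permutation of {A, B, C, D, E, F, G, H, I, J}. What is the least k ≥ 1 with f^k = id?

14

The disjoint cycles have lengths 7, 2, 1.
The order of f is the least common multiple of its cycle lengths: lcm(7, 2) = 14.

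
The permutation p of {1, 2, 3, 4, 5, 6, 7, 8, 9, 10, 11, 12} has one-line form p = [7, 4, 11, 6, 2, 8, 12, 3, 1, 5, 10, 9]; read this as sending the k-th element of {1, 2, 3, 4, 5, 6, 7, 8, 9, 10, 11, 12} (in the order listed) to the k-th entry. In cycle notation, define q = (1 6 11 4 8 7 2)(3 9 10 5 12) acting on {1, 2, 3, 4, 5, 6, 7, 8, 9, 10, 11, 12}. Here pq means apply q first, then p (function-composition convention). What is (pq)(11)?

6

q(11) = 4, then p(4) = 6; composing gives (pq)(11) = 6.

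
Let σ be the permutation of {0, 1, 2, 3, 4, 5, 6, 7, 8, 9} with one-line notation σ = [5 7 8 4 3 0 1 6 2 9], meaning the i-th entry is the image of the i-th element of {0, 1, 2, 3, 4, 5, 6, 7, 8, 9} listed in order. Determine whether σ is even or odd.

odd

In disjoint-cycle form the cycle lengths are 3, 2, 2, 2, 1.
A cycle is odd iff its length is even; σ has 3 even-length cycles, so sgn(σ) = (−1)^3 and σ is odd.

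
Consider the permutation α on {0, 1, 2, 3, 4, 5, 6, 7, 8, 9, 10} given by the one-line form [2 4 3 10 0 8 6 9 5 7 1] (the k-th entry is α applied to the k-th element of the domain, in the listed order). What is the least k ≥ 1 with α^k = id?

Writing α as disjoint cycles, the cycle lengths are 6, 2, 2, 1.
The order of α is the least common multiple of its cycle lengths: lcm(6, 2, 2) = 6.

6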